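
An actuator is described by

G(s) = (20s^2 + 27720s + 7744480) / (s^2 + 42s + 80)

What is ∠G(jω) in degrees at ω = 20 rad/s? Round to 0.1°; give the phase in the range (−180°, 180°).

Substitute s = j20:
Numerator: 20(j20)^2 + 27720(j20) + 7744480 = 7736480 + j554400
Denominator: (j20)^2 + 42(j20) + 80 = -320 + j840
|N| = √(7736480² + 554400²) ≈ 7.7563e+06, ∠N ≈ 4.10°
|D| = √(320² + 840²) ≈ 898.89, ∠D ≈ 110.85°
∠G = 4.10° − 110.85° = -106.75°

-106.8°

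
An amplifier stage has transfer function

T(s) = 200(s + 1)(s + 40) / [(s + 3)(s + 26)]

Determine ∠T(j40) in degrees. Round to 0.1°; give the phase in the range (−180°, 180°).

At s = jω = j40:
zero (s+1): 1 + j40 → |·| = √(1²+40²) = √1601 ≈ 40.012, ∠ = arctan(40/1) ≈ 88.57°
zero (s+40): 40 + j40 → |·| = √(40²+40²) = √3200 ≈ 56.569, ∠ = arctan(40/40) ≈ 45.00°
pole (s+3): 3 + j40 → |·| = √(3²+40²) = √1609 ≈ 40.112, ∠ = arctan(40/3) ≈ 85.71°
pole (s+26): 26 + j40 → |·| = √(26²+40²) = √2276 ≈ 47.707, ∠ = arctan(40/26) ≈ 56.98°
∠T = 133.57° − 142.69° = -9.12°

-9.1°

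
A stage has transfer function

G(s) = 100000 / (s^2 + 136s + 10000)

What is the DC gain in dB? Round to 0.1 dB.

20.0 dB

G(0) = 100000 / 10000 = 10
20 log₁₀(10) ≈ 20.00 dB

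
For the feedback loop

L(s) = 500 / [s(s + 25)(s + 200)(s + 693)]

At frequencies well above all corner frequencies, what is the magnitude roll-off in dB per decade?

Each pole contributes −20 dB/decade at high frequency; each zero contributes +20 dB/decade.
Net: 0 zero(s) − 4 pole(s) → -80 dB/decade.

-80 dB/decade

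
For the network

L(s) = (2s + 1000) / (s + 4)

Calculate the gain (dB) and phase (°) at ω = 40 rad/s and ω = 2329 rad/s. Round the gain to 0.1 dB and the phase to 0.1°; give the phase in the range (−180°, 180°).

Substitute s = j40:
Numerator: 2(j40) + 1000 = 1000 + j80
Denominator: (j40) + 4 = 4 + j40
|N| = √(1000² + 80²) ≈ 1003.2, ∠N ≈ 4.57°
|D| = √(4² + 40²) ≈ 40.2, ∠D ≈ 84.29°
|L| = 1003.2 / 40.2 ≈ 24.955
Gain = 20 log₁₀(24.955) ≈ 27.94 dB
∠L = 4.57° − 84.29° = -79.72°

Substitute s = j2329:
Numerator: 2(j2329) + 1000 = 1000 + j4658
Denominator: (j2329) + 4 = 4 + j2329
|N| = √(1000² + 4658²) ≈ 4764.1, ∠N ≈ 77.88°
|D| = √(4² + 2329²) ≈ 2329, ∠D ≈ 89.90°
|L| = 4764.1 / 2329 ≈ 2.0456
Gain = 20 log₁₀(2.0456) ≈ 6.22 dB
∠L = 77.88° − 89.90° = -12.02°

ω = 40: 27.9 dB, -79.7°; ω = 2329: 6.2 dB, -12.0°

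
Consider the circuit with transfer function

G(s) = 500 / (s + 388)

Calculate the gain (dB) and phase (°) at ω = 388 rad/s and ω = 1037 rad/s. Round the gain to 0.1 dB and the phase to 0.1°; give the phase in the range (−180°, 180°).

ω = 388: -0.8 dB, -45.0°; ω = 1037: -6.9 dB, -69.5°

Substitute s = j388:
Numerator: 500 = 500 + j0
Denominator: (j388) + 388 = 388 + j388
|N| = √(500² + 0²) ≈ 500, ∠N ≈ 0.00°
|D| = √(388² + 388²) ≈ 548.71, ∠D ≈ 45.00°
|G| = 500 / 548.71 ≈ 0.91123
Gain = 20 log₁₀(0.91123) ≈ -0.81 dB
∠G = 0.00° − 45.00° = -45.00°

Substitute s = j1037:
Numerator: 500 = 500 + j0
Denominator: (j1037) + 388 = 388 + j1037
|N| = √(500² + 0²) ≈ 500, ∠N ≈ 0.00°
|D| = √(388² + 1037²) ≈ 1107.2, ∠D ≈ 69.49°
|G| = 500 / 1107.2 ≈ 0.45159
Gain = 20 log₁₀(0.45159) ≈ -6.91 dB
∠G = 0.00° − 69.49° = -69.49°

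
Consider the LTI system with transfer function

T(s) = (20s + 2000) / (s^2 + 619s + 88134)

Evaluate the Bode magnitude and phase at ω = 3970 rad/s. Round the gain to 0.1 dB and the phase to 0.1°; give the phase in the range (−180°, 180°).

Substitute s = j3970:
Numerator: 20(j3970) + 2000 = 2000 + j79400
Denominator: (j3970)^2 + 619(j3970) + 88134 = -15672766 + j2457430
|N| = √(2000² + 79400²) ≈ 79425, ∠N ≈ 88.56°
|D| = √(15672766² + 2457430²) ≈ 1.5864e+07, ∠D ≈ 171.09°
|T| = 79425 / 1.5864e+07 ≈ 0.0050066
Gain = 20 log₁₀(0.0050066) ≈ -46.01 dB
∠T = 88.56° − 171.09° = -82.53°

-46.0 dB, -82.5°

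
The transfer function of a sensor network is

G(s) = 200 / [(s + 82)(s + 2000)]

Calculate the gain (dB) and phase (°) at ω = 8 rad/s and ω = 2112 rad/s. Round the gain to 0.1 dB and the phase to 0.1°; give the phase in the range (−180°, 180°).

ω = 8: -58.3 dB, -5.8°; ω = 2112: -89.8 dB, -134.3°

At s = jω = j8:
pole (s+82): 82 + j8 → |·| = √(82²+8²) = √6788 ≈ 82.389, ∠ = arctan(8/82) ≈ 5.57°
pole (s+2000): 2000 + j8 → |·| = √(2000²+8²) = √4000064 ≈ 2000, ∠ = arctan(8/2000) ≈ 0.23°
|G| = 200 / 1.6478e+05 ≈ 0.0012137
Gain = 20 log₁₀(0.0012137) ≈ -58.32 dB
∠G = 0.00° − 5.80° = -5.80°

At s = jω = j2112:
pole (s+82): 82 + j2112 → |·| = √(82²+2112²) = √4467268 ≈ 2113.6, ∠ = arctan(2112/82) ≈ 87.78°
pole (s+2000): 2000 + j2112 → |·| = √(2000²+2112²) = √8460544 ≈ 2908.7, ∠ = arctan(2112/2000) ≈ 46.56°
|G| = 200 / 6.1478e+06 ≈ 3.2532e-05
Gain = 20 log₁₀(3.2532e-05) ≈ -89.75 dB
∠G = 0.00° − 134.34° = -134.34°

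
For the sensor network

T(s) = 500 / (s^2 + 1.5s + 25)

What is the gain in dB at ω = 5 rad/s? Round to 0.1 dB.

36.5 dB

At s = jω = j5:
quadratic: (j5)² + 1.5·j5 + 25 = 0 + j7.5 → |·| ≈ 7.5, ∠ ≈ 90.00°
|T| = 500 / 7.5 ≈ 66.667
Gain = 20 log₁₀(66.667) ≈ 36.48 dB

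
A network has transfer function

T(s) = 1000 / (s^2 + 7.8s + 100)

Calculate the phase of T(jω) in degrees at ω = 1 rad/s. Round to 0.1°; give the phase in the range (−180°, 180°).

At s = jω = j1:
quadratic: (j1)² + 7.8·j1 + 100 = 99 + j7.8 → |·| ≈ 99.307, ∠ ≈ 4.50°
∠T = 0.00° − 4.50° = -4.50°

-4.5°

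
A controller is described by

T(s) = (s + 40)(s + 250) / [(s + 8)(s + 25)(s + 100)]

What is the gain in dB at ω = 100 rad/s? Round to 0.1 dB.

-34.1 dB

At s = jω = j100:
zero (s+40): 40 + j100 → |·| = √(40²+100²) = √11600 ≈ 107.7, ∠ = arctan(100/40) ≈ 68.20°
zero (s+250): 250 + j100 → |·| = √(250²+100²) = √72500 ≈ 269.26, ∠ = arctan(100/250) ≈ 21.80°
pole (s+8): 8 + j100 → |·| = √(8²+100²) = √10064 ≈ 100.32, ∠ = arctan(100/8) ≈ 85.43°
pole (s+25): 25 + j100 → |·| = √(25²+100²) = √10625 ≈ 103.08, ∠ = arctan(100/25) ≈ 75.96°
pole (s+100): 100 + j100 → |·| = √(100²+100²) = √20000 ≈ 141.42, ∠ = arctan(100/100) ≈ 45.00°
|T| = 1 · 28999 / 1.4624e+06 ≈ 0.01983
Gain = 20 log₁₀(0.01983) ≈ -34.05 dB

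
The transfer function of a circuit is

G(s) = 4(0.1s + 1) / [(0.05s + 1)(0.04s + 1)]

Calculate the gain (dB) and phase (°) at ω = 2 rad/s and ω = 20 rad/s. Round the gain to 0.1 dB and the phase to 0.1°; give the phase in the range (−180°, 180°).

At ω = 2 rad/s:
zero (1 + j2·0.1) = 1 + j0.2 → |·| ≈ 1.0198, ∠ ≈ 11.31°
pole (1 + j2·0.05) = 1 + j0.1 → |·| ≈ 1.005, ∠ ≈ 5.71°
pole (1 + j2·0.04) = 1 + j0.08 → |·| ≈ 1.0032, ∠ ≈ 4.57°
|G| = 4 · 1.0198 / (1.005 · 1.0032) ≈ 4.046
Gain = 20 log₁₀(4.046) ≈ 12.14 dB
∠G = (11.31°) − (5.71° + 4.57°) = 1.03°

At ω = 20 rad/s:
zero (1 + j20·0.1) = 1 + j2 → |·| ≈ 2.2361, ∠ ≈ 63.43°
pole (1 + j20·0.05) = 1 + j1 → |·| ≈ 1.4142, ∠ ≈ 45.00°
pole (1 + j20·0.04) = 1 + j0.8 → |·| ≈ 1.2806, ∠ ≈ 38.66°
|G| = 4 · 2.2361 / (1.4142 · 1.2806) ≈ 4.9389
Gain = 20 log₁₀(4.9389) ≈ 13.87 dB
∠G = (63.43°) − (45.00° + 38.66°) = -20.23°

ω = 2: 12.1 dB, 1.0°; ω = 20: 13.9 dB, -20.2°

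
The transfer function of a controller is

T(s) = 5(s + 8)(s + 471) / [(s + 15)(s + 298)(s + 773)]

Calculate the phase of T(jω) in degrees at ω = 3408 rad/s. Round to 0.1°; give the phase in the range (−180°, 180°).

-80.0°

At s = jω = j3408:
zero (s+8): 8 + j3408 → |·| = √(8²+3408²) = √11614528 ≈ 3408, ∠ = arctan(3408/8) ≈ 89.87°
zero (s+471): 471 + j3408 → |·| = √(471²+3408²) = √11836305 ≈ 3440.4, ∠ = arctan(3408/471) ≈ 82.13°
pole (s+15): 15 + j3408 → |·| = √(15²+3408²) = √11614689 ≈ 3408, ∠ = arctan(3408/15) ≈ 89.75°
pole (s+298): 298 + j3408 → |·| = √(298²+3408²) = √11703268 ≈ 3421, ∠ = arctan(3408/298) ≈ 85.00°
pole (s+773): 773 + j3408 → |·| = √(773²+3408²) = √12211993 ≈ 3494.6, ∠ = arctan(3408/773) ≈ 77.22°
∠T = 172.00° − 251.97° = -79.97°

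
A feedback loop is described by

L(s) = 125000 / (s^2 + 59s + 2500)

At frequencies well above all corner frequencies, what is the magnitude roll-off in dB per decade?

-40 dB/decade

Each pole contributes −20 dB/decade at high frequency; each zero contributes +20 dB/decade.
Net: 0 zero(s) − 2 pole(s) → -40 dB/decade.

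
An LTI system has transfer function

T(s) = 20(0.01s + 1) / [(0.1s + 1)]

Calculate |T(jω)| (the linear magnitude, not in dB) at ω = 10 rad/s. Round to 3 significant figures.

At ω = 10 rad/s:
zero (1 + j10·0.01) = 1 + j0.1 → |·| ≈ 1.005, ∠ ≈ 5.71°
pole (1 + j10·0.1) = 1 + j1 → |·| ≈ 1.4142, ∠ ≈ 45.00°
|T| = 20 · 1.005 / (1.4142) ≈ 14.213

14.2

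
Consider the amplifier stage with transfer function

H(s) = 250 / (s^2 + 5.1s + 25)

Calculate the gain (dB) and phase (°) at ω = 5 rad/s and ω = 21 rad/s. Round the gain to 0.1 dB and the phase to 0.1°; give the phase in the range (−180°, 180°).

At s = jω = j5:
quadratic: (j5)² + 5.1·j5 + 25 = 0 + j25.5 → |·| ≈ 25.5, ∠ ≈ 90.00°
|H| = 250 / 25.5 ≈ 9.8039
Gain = 20 log₁₀(9.8039) ≈ 19.83 dB
∠H = 0.00° − 90.00° = -90.00°

At s = jω = j21:
quadratic: (j21)² + 5.1·j21 + 25 = -416 + j107.1 → |·| ≈ 429.57, ∠ ≈ 165.56°
|H| = 250 / 429.57 ≈ 0.58198
Gain = 20 log₁₀(0.58198) ≈ -4.70 dB
∠H = 0.00° − 165.56° = -165.56°

ω = 5: 19.8 dB, -90.0°; ω = 21: -4.7 dB, -165.6°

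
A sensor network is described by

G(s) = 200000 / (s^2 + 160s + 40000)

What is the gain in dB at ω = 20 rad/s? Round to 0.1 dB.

14.0 dB

At s = jω = j20:
quadratic: (j20)² + 160·j20 + 40000 = 39600 + j3200 → |·| ≈ 39729, ∠ ≈ 4.62°
|G| = 200000 / 39729 ≈ 5.0341
Gain = 20 log₁₀(5.0341) ≈ 14.04 dB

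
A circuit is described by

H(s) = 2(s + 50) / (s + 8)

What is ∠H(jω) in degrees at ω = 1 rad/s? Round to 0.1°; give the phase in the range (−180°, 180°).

At s = jω = j1:
zero (s+50): 50 + j1 → |·| = √(50²+1²) = √2501 ≈ 50.01, ∠ = arctan(1/50) ≈ 1.15°
pole (s+8): 8 + j1 → |·| = √(8²+1²) = √65 ≈ 8.0623, ∠ = arctan(1/8) ≈ 7.13°
∠H = 1.15° − 7.13° = -5.98°

-6.0°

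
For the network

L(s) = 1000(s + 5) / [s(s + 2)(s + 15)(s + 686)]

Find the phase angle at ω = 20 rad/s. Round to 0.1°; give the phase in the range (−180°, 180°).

-153.1°

At s = jω = j20:
zero (s+5): 5 + j20 → |·| = √(5²+20²) = √425 ≈ 20.616, ∠ = arctan(20/5) ≈ 75.96°
pole (s+2): 2 + j20 → |·| = √(2²+20²) = √404 ≈ 20.1, ∠ = arctan(20/2) ≈ 84.29°
pole (s+15): 15 + j20 → |·| = √(15²+20²) = √625 ≈ 25, ∠ = arctan(20/15) ≈ 53.13°
pole (s+686): 686 + j20 → |·| = √(686²+20²) = √470996 ≈ 686.29, ∠ = arctan(20/686) ≈ 1.67°
pole at origin: |s| = 20, ∠ = 90.00° (in denominator)
∠L = 75.96° − 229.09° = -153.13°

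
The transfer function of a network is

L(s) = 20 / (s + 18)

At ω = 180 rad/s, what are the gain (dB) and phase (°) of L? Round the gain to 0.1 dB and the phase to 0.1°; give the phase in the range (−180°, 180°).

-19.1 dB, -84.3°

At s = jω = j180:
pole (s+18): 18 + j180 → |·| = √(18²+180²) = √32724 ≈ 180.9, ∠ = arctan(180/18) ≈ 84.29°
|L| = 20 / 180.9 ≈ 0.11056
Gain = 20 log₁₀(0.11056) ≈ -19.13 dB
∠L = 0.00° − 84.29° = -84.29°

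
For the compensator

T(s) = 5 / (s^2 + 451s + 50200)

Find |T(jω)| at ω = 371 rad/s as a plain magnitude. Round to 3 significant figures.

Substitute s = j371:
Numerator: 5 = 5 + j0
Denominator: (j371)^2 + 451(j371) + 50200 = -87441 + j167321
|N| = √(5² + 0²) ≈ 5, ∠N ≈ 0.00°
|D| = √(87441² + 167321²) ≈ 1.8879e+05, ∠D ≈ 117.59°
|T| = 5 / 1.8879e+05 ≈ 2.6484e-05

2.65e-05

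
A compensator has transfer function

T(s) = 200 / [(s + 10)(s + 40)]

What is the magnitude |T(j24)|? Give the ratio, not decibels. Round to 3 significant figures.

At s = jω = j24:
pole (s+10): 10 + j24 → |·| = √(10²+24²) = √676 ≈ 26, ∠ = arctan(24/10) ≈ 67.38°
pole (s+40): 40 + j24 → |·| = √(40²+24²) = √2176 ≈ 46.648, ∠ = arctan(24/40) ≈ 30.96°
|T| = 200 / 1212.8 ≈ 0.16491

0.165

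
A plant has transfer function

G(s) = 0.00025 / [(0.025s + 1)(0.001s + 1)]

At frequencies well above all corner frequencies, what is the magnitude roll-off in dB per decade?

-40 dB/decade

Each pole contributes −20 dB/decade at high frequency; each zero contributes +20 dB/decade.
Net: 0 zero(s) − 2 pole(s) → -40 dB/decade.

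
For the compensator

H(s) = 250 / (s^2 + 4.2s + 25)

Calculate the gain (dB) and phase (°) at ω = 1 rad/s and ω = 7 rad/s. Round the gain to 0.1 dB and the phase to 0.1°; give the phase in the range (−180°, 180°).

ω = 1: 20.2 dB, -9.9°; ω = 7: 16.4 dB, -129.2°

At s = jω = j1:
quadratic: (j1)² + 4.2·j1 + 25 = 24 + j4.2 → |·| ≈ 24.365, ∠ ≈ 9.93°
|H| = 250 / 24.365 ≈ 10.261
Gain = 20 log₁₀(10.261) ≈ 20.22 dB
∠H = 0.00° − 9.93° = -9.93°

At s = jω = j7:
quadratic: (j7)² + 4.2·j7 + 25 = -24 + j29.4 → |·| ≈ 37.952, ∠ ≈ 129.23°
|H| = 250 / 37.952 ≈ 6.5873
Gain = 20 log₁₀(6.5873) ≈ 16.37 dB
∠H = 0.00° − 129.23° = -129.23°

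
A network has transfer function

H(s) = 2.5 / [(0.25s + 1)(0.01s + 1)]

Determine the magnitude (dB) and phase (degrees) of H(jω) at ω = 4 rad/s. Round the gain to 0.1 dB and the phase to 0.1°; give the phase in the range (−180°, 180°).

At ω = 4 rad/s:
pole (1 + j4·0.25) = 1 + j1 → |·| ≈ 1.4142, ∠ ≈ 45.00°
pole (1 + j4·0.01) = 1 + j0.04 → |·| ≈ 1.0008, ∠ ≈ 2.29°
|H| = 2.5 · 1 / (1.4142 · 1.0008) ≈ 1.7664
Gain = 20 log₁₀(1.7664) ≈ 4.94 dB
∠H = (0°) − (45.00° + 2.29°) = -47.29°

4.9 dB, -47.3°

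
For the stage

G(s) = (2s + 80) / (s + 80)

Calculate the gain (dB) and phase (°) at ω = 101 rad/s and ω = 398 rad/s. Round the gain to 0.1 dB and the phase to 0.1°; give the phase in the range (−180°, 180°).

ω = 101: 4.5 dB, 16.8°; ω = 398: 5.9 dB, 5.6°

Substitute s = j101:
Numerator: 2(j101) + 80 = 80 + j202
Denominator: (j101) + 80 = 80 + j101
|N| = √(80² + 202²) ≈ 217.26, ∠N ≈ 68.39°
|D| = √(80² + 101²) ≈ 128.84, ∠D ≈ 51.62°
|G| = 217.26 / 128.84 ≈ 1.6863
Gain = 20 log₁₀(1.6863) ≈ 4.54 dB
∠G = 68.39° − 51.62° = 16.77°

Substitute s = j398:
Numerator: 2(j398) + 80 = 80 + j796
Denominator: (j398) + 80 = 80 + j398
|N| = √(80² + 796²) ≈ 800.01, ∠N ≈ 84.26°
|D| = √(80² + 398²) ≈ 405.96, ∠D ≈ 78.63°
|G| = 800.01 / 405.96 ≈ 1.9707
Gain = 20 log₁₀(1.9707) ≈ 5.89 dB
∠G = 84.26° − 78.63° = 5.63°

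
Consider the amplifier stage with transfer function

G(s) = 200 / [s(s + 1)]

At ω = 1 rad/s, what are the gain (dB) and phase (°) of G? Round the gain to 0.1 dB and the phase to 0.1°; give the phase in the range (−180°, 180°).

43.0 dB, -135.0°

At s = jω = j1:
pole (s+1): 1 + j1 → |·| = √(1²+1²) = √2 ≈ 1.4142, ∠ = arctan(1/1) ≈ 45.00°
pole at origin: |s| = 1, ∠ = 90.00° (in denominator)
|G| = 200 / 1.4142 ≈ 141.42
Gain = 20 log₁₀(141.42) ≈ 43.01 dB
∠G = 0.00° − 135.00° = -135.00°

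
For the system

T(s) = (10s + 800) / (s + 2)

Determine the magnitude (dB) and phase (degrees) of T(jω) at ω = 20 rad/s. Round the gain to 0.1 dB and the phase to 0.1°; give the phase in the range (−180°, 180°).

Substitute s = j20:
Numerator: 10(j20) + 800 = 800 + j200
Denominator: (j20) + 2 = 2 + j20
|N| = √(800² + 200²) ≈ 824.62, ∠N ≈ 14.04°
|D| = √(2² + 20²) ≈ 20.1, ∠D ≈ 84.29°
|T| = 824.62 / 20.1 ≈ 41.026
Gain = 20 log₁₀(41.026) ≈ 32.26 dB
∠T = 14.04° − 84.29° = -70.25°

32.3 dB, -70.3°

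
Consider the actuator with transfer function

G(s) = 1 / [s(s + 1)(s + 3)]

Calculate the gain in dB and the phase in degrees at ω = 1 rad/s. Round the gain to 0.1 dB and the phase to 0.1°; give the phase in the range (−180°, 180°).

-13.0 dB, -153.4°

At s = jω = j1:
pole (s+1): 1 + j1 → |·| = √(1²+1²) = √2 ≈ 1.4142, ∠ = arctan(1/1) ≈ 45.00°
pole (s+3): 3 + j1 → |·| = √(3²+1²) = √10 ≈ 3.1623, ∠ = arctan(1/3) ≈ 18.43°
pole at origin: |s| = 1, ∠ = 90.00° (in denominator)
|G| = 1 / 4.4721 ≈ 0.22361
Gain = 20 log₁₀(0.22361) ≈ -13.01 dB
∠G = 0.00° − 153.43° = -153.43°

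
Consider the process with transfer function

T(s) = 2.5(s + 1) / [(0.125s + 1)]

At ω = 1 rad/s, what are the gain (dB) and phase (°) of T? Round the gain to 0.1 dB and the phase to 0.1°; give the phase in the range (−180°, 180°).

10.9 dB, 37.9°

At ω = 1 rad/s:
zero (1 + j1·1) = 1 + j1 → |·| ≈ 1.4142, ∠ ≈ 45.00°
pole (1 + j1·0.125) = 1 + j0.125 → |·| ≈ 1.0078, ∠ ≈ 7.13°
|T| = 2.5 · 1.4142 / (1.0078) ≈ 3.5081
Gain = 20 log₁₀(3.5081) ≈ 10.90 dB
∠T = (45.00°) − (7.13°) = 37.87°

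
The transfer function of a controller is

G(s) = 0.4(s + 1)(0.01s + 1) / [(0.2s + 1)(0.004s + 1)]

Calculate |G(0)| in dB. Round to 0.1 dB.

-8.0 dB

G(0) = 0.4 · 1 / 1 = 0.4
20 log₁₀(0.4) ≈ -7.96 dB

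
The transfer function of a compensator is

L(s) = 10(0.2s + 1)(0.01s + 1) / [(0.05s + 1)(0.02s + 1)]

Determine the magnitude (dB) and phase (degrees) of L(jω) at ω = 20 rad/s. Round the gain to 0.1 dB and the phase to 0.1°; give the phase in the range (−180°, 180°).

28.8 dB, 20.5°

At ω = 20 rad/s:
zero (1 + j20·0.2) = 1 + j4 → |·| ≈ 4.1231, ∠ ≈ 75.96°
zero (1 + j20·0.01) = 1 + j0.2 → |·| ≈ 1.0198, ∠ ≈ 11.31°
pole (1 + j20·0.05) = 1 + j1 → |·| ≈ 1.4142, ∠ ≈ 45.00°
pole (1 + j20·0.02) = 1 + j0.4 → |·| ≈ 1.077, ∠ ≈ 21.80°
|L| = 10 · 4.1231 · 1.0198 / (1.4142 · 1.077) ≈ 27.607
Gain = 20 log₁₀(27.607) ≈ 28.82 dB
∠L = (75.96° + 11.31°) − (45.00° + 21.80°) = 20.47°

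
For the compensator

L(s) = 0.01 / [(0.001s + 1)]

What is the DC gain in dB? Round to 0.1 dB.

-40.0 dB

L(0) = 0.01 · 1 / 1 = 0.01
20 log₁₀(0.01) ≈ -40.00 dB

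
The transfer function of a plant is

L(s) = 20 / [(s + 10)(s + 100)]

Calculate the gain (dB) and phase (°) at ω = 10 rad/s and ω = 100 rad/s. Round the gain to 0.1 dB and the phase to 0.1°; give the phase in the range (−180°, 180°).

ω = 10: -37.0 dB, -50.7°; ω = 100: -57.0 dB, -129.3°

At s = jω = j10:
pole (s+10): 10 + j10 → |·| = √(10²+10²) = √200 ≈ 14.142, ∠ = arctan(10/10) ≈ 45.00°
pole (s+100): 100 + j10 → |·| = √(100²+10²) = √10100 ≈ 100.5, ∠ = arctan(10/100) ≈ 5.71°
|L| = 20 / 1421.3 ≈ 0.014072
Gain = 20 log₁₀(0.014072) ≈ -37.03 dB
∠L = 0.00° − 50.71° = -50.71°

At s = jω = j100:
pole (s+10): 10 + j100 → |·| = √(10²+100²) = √10100 ≈ 100.5, ∠ = arctan(100/10) ≈ 84.29°
pole (s+100): 100 + j100 → |·| = √(100²+100²) = √20000 ≈ 141.42, ∠ = arctan(100/100) ≈ 45.00°
|L| = 20 / 14213 ≈ 0.0014072
Gain = 20 log₁₀(0.0014072) ≈ -57.03 dB
∠L = 0.00° − 129.29° = -129.29°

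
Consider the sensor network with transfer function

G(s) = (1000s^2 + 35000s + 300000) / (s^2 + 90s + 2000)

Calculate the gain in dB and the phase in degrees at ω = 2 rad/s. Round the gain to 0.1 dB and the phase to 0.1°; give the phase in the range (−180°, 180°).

Substitute s = j2:
Numerator: 1000(j2)^2 + 35000(j2) + 300000 = 296000 + j70000
Denominator: (j2)^2 + 90(j2) + 2000 = 1996 + j180
|N| = √(296000² + 70000²) ≈ 3.0416e+05, ∠N ≈ 13.31°
|D| = √(1996² + 180²) ≈ 2004.1, ∠D ≈ 5.15°
|G| = 3.0416e+05 / 2004.1 ≈ 151.77
Gain = 20 log₁₀(151.77) ≈ 43.62 dB
∠G = 13.31° − 5.15° = 8.16°

43.6 dB, 8.2°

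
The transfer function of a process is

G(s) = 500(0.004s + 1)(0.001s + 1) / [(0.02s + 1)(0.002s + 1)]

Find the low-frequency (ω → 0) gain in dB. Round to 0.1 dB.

G(0) = 500 · 1 / 1 = 500
20 log₁₀(500) ≈ 53.98 dB

54.0 dB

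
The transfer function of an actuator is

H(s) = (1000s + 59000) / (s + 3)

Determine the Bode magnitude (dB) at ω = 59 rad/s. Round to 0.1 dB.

Substitute s = j59:
Numerator: 1000(j59) + 59000 = 59000 + j59000
Denominator: (j59) + 3 = 3 + j59
|N| = √(59000² + 59000²) ≈ 83439, ∠N ≈ 45.00°
|D| = √(3² + 59²) ≈ 59.076, ∠D ≈ 87.09°
|H| = 83439 / 59.076 ≈ 1412.4
Gain = 20 log₁₀(1412.4) ≈ 63.00 dB

63.0 dB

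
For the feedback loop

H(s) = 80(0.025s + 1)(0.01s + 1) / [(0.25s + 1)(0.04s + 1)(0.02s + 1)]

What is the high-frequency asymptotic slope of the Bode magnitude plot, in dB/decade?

Each pole contributes −20 dB/decade at high frequency; each zero contributes +20 dB/decade.
Net: 2 zero(s) − 3 pole(s) → -20 dB/decade.

-20 dB/decade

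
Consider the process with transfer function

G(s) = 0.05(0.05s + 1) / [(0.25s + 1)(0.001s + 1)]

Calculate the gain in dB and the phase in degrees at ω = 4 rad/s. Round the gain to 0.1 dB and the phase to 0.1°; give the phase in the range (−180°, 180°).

At ω = 4 rad/s:
zero (1 + j4·0.05) = 1 + j0.2 → |·| ≈ 1.0198, ∠ ≈ 11.31°
pole (1 + j4·0.25) = 1 + j1 → |·| ≈ 1.4142, ∠ ≈ 45.00°
pole (1 + j4·0.001) = 1 + j0.004 → |·| ≈ 1, ∠ ≈ 0.23°
|G| = 0.05 · 1.0198 / (1.4142 · 1) ≈ 0.036056
Gain = 20 log₁₀(0.036056) ≈ -28.86 dB
∠G = (11.31°) − (45.00° + 0.23°) = -33.92°

-28.9 dB, -33.9°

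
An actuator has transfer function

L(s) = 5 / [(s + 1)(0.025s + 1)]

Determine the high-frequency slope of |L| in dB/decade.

Each pole contributes −20 dB/decade at high frequency; each zero contributes +20 dB/decade.
Net: 0 zero(s) − 2 pole(s) → -40 dB/decade.

-40 dB/decade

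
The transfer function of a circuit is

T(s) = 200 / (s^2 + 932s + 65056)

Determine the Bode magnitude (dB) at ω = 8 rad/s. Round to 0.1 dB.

-50.3 dB

Substitute s = j8:
Numerator: 200 = 200 + j0
Denominator: (j8)^2 + 932(j8) + 65056 = 64992 + j7456
|N| = √(200² + 0²) ≈ 200, ∠N ≈ 0.00°
|D| = √(64992² + 7456²) ≈ 65418, ∠D ≈ 6.54°
|T| = 200 / 65418 ≈ 0.0030573
Gain = 20 log₁₀(0.0030573) ≈ -50.29 dB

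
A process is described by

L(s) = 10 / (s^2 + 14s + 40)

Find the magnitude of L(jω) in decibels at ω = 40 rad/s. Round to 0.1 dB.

Substitute s = j40:
Numerator: 10 = 10 + j0
Denominator: (j40)^2 + 14(j40) + 40 = -1560 + j560
|N| = √(10² + 0²) ≈ 10, ∠N ≈ 0.00°
|D| = √(1560² + 560²) ≈ 1657.5, ∠D ≈ 160.25°
|L| = 10 / 1657.5 ≈ 0.0060332
Gain = 20 log₁₀(0.0060332) ≈ -44.39 dB

-44.4 dB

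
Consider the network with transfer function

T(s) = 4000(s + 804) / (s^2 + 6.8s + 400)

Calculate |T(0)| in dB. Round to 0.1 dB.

T(0) = 4000·804 / 400 = 8040
20 log₁₀(8040) ≈ 78.11 dB

78.1 dB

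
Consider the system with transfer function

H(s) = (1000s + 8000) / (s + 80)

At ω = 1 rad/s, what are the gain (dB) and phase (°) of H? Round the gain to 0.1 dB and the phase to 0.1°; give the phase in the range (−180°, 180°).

40.1 dB, 6.4°

Substitute s = j1:
Numerator: 1000(j1) + 8000 = 8000 + j1000
Denominator: (j1) + 80 = 80 + j1
|N| = √(8000² + 1000²) ≈ 8062.3, ∠N ≈ 7.13°
|D| = √(80² + 1²) ≈ 80.006, ∠D ≈ 0.72°
|H| = 8062.3 / 80.006 ≈ 100.77
Gain = 20 log₁₀(100.77) ≈ 40.07 dB
∠H = 7.13° − 0.72° = 6.41°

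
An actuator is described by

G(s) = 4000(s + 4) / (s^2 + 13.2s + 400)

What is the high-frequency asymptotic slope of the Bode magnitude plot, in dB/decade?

Each pole contributes −20 dB/decade at high frequency; each zero contributes +20 dB/decade.
Net: 1 zero(s) − 2 pole(s) → -20 dB/decade.

-20 dB/decade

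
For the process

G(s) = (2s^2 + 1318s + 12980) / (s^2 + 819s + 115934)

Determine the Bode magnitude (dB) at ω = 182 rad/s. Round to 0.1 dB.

3.2 dB

Substitute s = j182:
Numerator: 2(j182)^2 + 1318(j182) + 12980 = -53268 + j239876
Denominator: (j182)^2 + 819(j182) + 115934 = 82810 + j149058
|N| = √(53268² + 239876²) ≈ 2.4572e+05, ∠N ≈ 102.52°
|D| = √(82810² + 149058²) ≈ 1.7052e+05, ∠D ≈ 60.95°
|G| = 2.4572e+05 / 1.7052e+05 ≈ 1.441
Gain = 20 log₁₀(1.441) ≈ 3.17 dB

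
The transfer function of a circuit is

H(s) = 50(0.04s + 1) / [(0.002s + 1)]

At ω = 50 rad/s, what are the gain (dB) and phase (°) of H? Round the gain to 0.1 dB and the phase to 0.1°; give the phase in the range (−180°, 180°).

At ω = 50 rad/s:
zero (1 + j50·0.04) = 1 + j2 → |·| ≈ 2.2361, ∠ ≈ 63.43°
pole (1 + j50·0.002) = 1 + j0.1 → |·| ≈ 1.005, ∠ ≈ 5.71°
|H| = 50 · 2.2361 / (1.005) ≈ 111.25
Gain = 20 log₁₀(111.25) ≈ 40.93 dB
∠H = (63.43°) − (5.71°) = 57.72°

40.9 dB, 57.7°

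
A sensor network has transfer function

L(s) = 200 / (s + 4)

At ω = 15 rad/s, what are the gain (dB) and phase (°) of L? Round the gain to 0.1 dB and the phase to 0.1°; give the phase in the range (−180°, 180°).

22.2 dB, -75.1°

Substitute s = j15:
Numerator: 200 = 200 + j0
Denominator: (j15) + 4 = 4 + j15
|N| = √(200² + 0²) ≈ 200, ∠N ≈ 0.00°
|D| = √(4² + 15²) ≈ 15.524, ∠D ≈ 75.07°
|L| = 200 / 15.524 ≈ 12.883
Gain = 20 log₁₀(12.883) ≈ 22.20 dB
∠L = 0.00° − 75.07° = -75.07°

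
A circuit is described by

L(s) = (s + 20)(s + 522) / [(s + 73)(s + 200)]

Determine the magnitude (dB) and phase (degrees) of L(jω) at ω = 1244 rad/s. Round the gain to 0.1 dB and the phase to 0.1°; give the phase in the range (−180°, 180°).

0.6 dB, -11.2°

At s = jω = j1244:
zero (s+20): 20 + j1244 → |·| = √(20²+1244²) = √1547936 ≈ 1244.2, ∠ = arctan(1244/20) ≈ 89.08°
zero (s+522): 522 + j1244 → |·| = √(522²+1244²) = √1820020 ≈ 1349.1, ∠ = arctan(1244/522) ≈ 67.24°
pole (s+73): 73 + j1244 → |·| = √(73²+1244²) = √1552865 ≈ 1246.1, ∠ = arctan(1244/73) ≈ 86.64°
pole (s+200): 200 + j1244 → |·| = √(200²+1244²) = √1587536 ≈ 1260, ∠ = arctan(1244/200) ≈ 80.87°
|L| = 1 · 1.6786e+06 / 1.5701e+06 ≈ 1.0691
Gain = 20 log₁₀(1.0691) ≈ 0.58 dB
∠L = 156.32° − 167.51° = -11.19°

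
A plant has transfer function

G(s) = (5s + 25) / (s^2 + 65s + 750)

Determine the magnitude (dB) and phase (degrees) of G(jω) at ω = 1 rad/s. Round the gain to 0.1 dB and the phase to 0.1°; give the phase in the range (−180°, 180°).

Substitute s = j1:
Numerator: 5(j1) + 25 = 25 + j5
Denominator: (j1)^2 + 65(j1) + 750 = 749 + j65
|N| = √(25² + 5²) ≈ 25.495, ∠N ≈ 11.31°
|D| = √(749² + 65²) ≈ 751.82, ∠D ≈ 4.96°
|G| = 25.495 / 751.82 ≈ 0.033911
Gain = 20 log₁₀(0.033911) ≈ -29.39 dB
∠G = 11.31° − 4.96° = 6.35°

-29.4 dB, 6.4°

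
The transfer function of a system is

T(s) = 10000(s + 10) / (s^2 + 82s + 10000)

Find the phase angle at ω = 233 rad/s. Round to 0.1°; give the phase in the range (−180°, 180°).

-69.1°

At s = jω = j233:
zero (s+10): 10 + j233 → |·| = √(10²+233²) = √54389 ≈ 233.21, ∠ = arctan(233/10) ≈ 87.54°
quadratic: (j233)² + 82·j233 + 10000 = -44289 + j19106 → |·| ≈ 48234, ∠ ≈ 156.66°
∠T = 87.54° − 156.66° = -69.12°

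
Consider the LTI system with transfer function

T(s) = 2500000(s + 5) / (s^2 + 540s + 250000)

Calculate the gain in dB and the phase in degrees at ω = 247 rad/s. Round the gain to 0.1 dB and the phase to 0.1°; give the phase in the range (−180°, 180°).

68.5 dB, 53.6°

At s = jω = j247:
zero (s+5): 5 + j247 → |·| = √(5²+247²) = √61034 ≈ 247.05, ∠ = arctan(247/5) ≈ 88.84°
quadratic: (j247)² + 540·j247 + 250000 = 188991 + j133380 → |·| ≈ 2.3132e+05, ∠ ≈ 35.21°
|T| = 2500000 · 247.05 / 2.3132e+05 ≈ 2670
Gain = 20 log₁₀(2670) ≈ 68.53 dB
∠T = 88.84° − 35.21° = 53.63°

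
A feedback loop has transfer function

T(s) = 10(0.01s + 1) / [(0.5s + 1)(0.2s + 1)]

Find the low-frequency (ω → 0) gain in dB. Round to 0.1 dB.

20.0 dB

T(0) = 10 · 1 / 1 = 10
20 log₁₀(10) ≈ 20.00 dB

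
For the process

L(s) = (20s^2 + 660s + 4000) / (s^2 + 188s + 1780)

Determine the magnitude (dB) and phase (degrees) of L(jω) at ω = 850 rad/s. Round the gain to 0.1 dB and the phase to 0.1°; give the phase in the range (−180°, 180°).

25.8 dB, 10.3°

Substitute s = j850:
Numerator: 20(j850)^2 + 660(j850) + 4000 = -14446000 + j561000
Denominator: (j850)^2 + 188(j850) + 1780 = -720720 + j159800
|N| = √(14446000² + 561000²) ≈ 1.4457e+07, ∠N ≈ 177.78°
|D| = √(720720² + 159800²) ≈ 7.3822e+05, ∠D ≈ 167.50°
|L| = 1.4457e+07 / 7.3822e+05 ≈ 19.584
Gain = 20 log₁₀(19.584) ≈ 25.84 dB
∠L = 177.78° − 167.50° = 10.28°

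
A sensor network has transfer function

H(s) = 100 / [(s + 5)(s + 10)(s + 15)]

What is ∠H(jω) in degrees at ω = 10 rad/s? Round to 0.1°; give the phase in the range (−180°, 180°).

At s = jω = j10:
pole (s+5): 5 + j10 → |·| = √(5²+10²) = √125 ≈ 11.18, ∠ = arctan(10/5) ≈ 63.43°
pole (s+10): 10 + j10 → |·| = √(10²+10²) = √200 ≈ 14.142, ∠ = arctan(10/10) ≈ 45.00°
pole (s+15): 15 + j10 → |·| = √(15²+10²) = √325 ≈ 18.028, ∠ = arctan(10/15) ≈ 33.69°
∠H = 0.00° − 142.12° = -142.12°

-142.1°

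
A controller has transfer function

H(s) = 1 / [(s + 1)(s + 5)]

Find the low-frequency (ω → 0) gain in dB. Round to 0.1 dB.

-14.0 dB

H(0) = 1 / (1·5) = 0.2
20 log₁₀(0.2) ≈ -13.98 dB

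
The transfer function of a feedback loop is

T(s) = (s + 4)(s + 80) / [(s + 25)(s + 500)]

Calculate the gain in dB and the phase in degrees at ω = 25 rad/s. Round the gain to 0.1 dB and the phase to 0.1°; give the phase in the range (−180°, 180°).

-18.4 dB, 50.4°

At s = jω = j25:
zero (s+4): 4 + j25 → |·| = √(4²+25²) = √641 ≈ 25.318, ∠ = arctan(25/4) ≈ 80.91°
zero (s+80): 80 + j25 → |·| = √(80²+25²) = √7025 ≈ 83.815, ∠ = arctan(25/80) ≈ 17.35°
pole (s+25): 25 + j25 → |·| = √(25²+25²) = √1250 ≈ 35.355, ∠ = arctan(25/25) ≈ 45.00°
pole (s+500): 500 + j25 → |·| = √(500²+25²) = √250625 ≈ 500.62, ∠ = arctan(25/500) ≈ 2.86°
|T| = 1 · 2122 / 17699 ≈ 0.11989
Gain = 20 log₁₀(0.11989) ≈ -18.42 dB
∠T = 98.26° − 47.86° = 50.40°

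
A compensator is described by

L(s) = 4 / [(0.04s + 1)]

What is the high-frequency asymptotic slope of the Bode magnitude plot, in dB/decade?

-20 dB/decade

Each pole contributes −20 dB/decade at high frequency; each zero contributes +20 dB/decade.
Net: 0 zero(s) − 1 pole(s) → -20 dB/decade.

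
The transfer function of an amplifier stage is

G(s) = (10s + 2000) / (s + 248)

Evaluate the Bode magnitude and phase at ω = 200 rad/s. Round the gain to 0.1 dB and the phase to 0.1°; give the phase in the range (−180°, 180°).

Substitute s = j200:
Numerator: 10(j200) + 2000 = 2000 + j2000
Denominator: (j200) + 248 = 248 + j200
|N| = √(2000² + 2000²) ≈ 2828.4, ∠N ≈ 45.00°
|D| = √(248² + 200²) ≈ 318.6, ∠D ≈ 38.88°
|G| = 2828.4 / 318.6 ≈ 8.8776
Gain = 20 log₁₀(8.8776) ≈ 18.97 dB
∠G = 45.00° − 38.88° = 6.12°

19.0 dB, 6.1°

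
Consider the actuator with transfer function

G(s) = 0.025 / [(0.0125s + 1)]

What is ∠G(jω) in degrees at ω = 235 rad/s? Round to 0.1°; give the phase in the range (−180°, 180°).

-71.2°

At ω = 235 rad/s:
pole (1 + j235·0.0125) = 1 + j2.9375 → |·| ≈ 3.103, ∠ ≈ 71.20°
∠G = (0°) − (71.20°) = -71.20°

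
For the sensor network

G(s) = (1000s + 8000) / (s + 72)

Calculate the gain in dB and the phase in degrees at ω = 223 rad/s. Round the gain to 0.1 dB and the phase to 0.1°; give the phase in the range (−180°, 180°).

59.6 dB, 15.8°

Substitute s = j223:
Numerator: 1000(j223) + 8000 = 8000 + j223000
Denominator: (j223) + 72 = 72 + j223
|N| = √(8000² + 223000²) ≈ 2.2314e+05, ∠N ≈ 87.95°
|D| = √(72² + 223²) ≈ 234.34, ∠D ≈ 72.11°
|G| = 2.2314e+05 / 234.34 ≈ 952.21
Gain = 20 log₁₀(952.21) ≈ 59.57 dB
∠G = 87.95° − 72.11° = 15.84°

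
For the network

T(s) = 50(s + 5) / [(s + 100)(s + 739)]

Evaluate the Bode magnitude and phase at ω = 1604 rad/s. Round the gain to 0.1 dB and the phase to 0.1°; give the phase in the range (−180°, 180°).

-31.0 dB, -61.9°

At s = jω = j1604:
zero (s+5): 5 + j1604 → |·| = √(5²+1604²) = √2572841 ≈ 1604, ∠ = arctan(1604/5) ≈ 89.82°
pole (s+100): 100 + j1604 → |·| = √(100²+1604²) = √2582816 ≈ 1607.1, ∠ = arctan(1604/100) ≈ 86.43°
pole (s+739): 739 + j1604 → |·| = √(739²+1604²) = √3118937 ≈ 1766.1, ∠ = arctan(1604/739) ≈ 65.26°
|T| = 50 · 1604 / 2.8383e+06 ≈ 0.028256
Gain = 20 log₁₀(0.028256) ≈ -30.98 dB
∠T = 89.82° − 151.69° = -61.87°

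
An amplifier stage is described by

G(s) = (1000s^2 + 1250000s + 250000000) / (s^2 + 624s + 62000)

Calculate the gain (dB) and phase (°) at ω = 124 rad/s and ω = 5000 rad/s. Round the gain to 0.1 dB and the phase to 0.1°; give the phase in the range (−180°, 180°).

Substitute s = j124:
Numerator: 1000(j124)^2 + 1250000(j124) + 250000000 = 234624000 + j155000000
Denominator: (j124)^2 + 624(j124) + 62000 = 46624 + j77376
|N| = √(234624000² + 155000000²) ≈ 2.812e+08, ∠N ≈ 33.45°
|D| = √(46624² + 77376²) ≈ 90337, ∠D ≈ 58.93°
|G| = 2.812e+08 / 90337 ≈ 3112.8
Gain = 20 log₁₀(3112.8) ≈ 69.86 dB
∠G = 33.45° − 58.93° = -25.48°

Substitute s = j5000:
Numerator: 1000(j5000)^2 + 1250000(j5000) + 250000000 = -24750000000 + j6250000000
Denominator: (j5000)^2 + 624(j5000) + 62000 = -24938000 + j3120000
|N| = √(24750000000² + 6250000000²) ≈ 2.5527e+10, ∠N ≈ 165.83°
|D| = √(24938000² + 3120000²) ≈ 2.5132e+07, ∠D ≈ 172.87°
|G| = 2.5527e+10 / 2.5132e+07 ≈ 1015.7
Gain = 20 log₁₀(1015.7) ≈ 60.14 dB
∠G = 165.83° − 172.87° = -7.04°

ω = 124: 69.9 dB, -25.5°; ω = 5000: 60.1 dB, -7.0°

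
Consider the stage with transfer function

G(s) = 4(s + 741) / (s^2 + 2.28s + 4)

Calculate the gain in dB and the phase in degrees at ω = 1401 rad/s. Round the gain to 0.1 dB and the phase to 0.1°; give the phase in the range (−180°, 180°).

-49.8 dB, -117.8°

At s = jω = j1401:
zero (s+741): 741 + j1401 → |·| = √(741²+1401²) = √2511882 ≈ 1584.9, ∠ = arctan(1401/741) ≈ 62.13°
quadratic: (j1401)² + 2.28·j1401 + 4 = -1962797 + j3194.28 → |·| ≈ 1.9628e+06, ∠ ≈ 179.91°
|G| = 4 · 1584.9 / 1.9628e+06 ≈ 0.0032299
Gain = 20 log₁₀(0.0032299) ≈ -49.82 dB
∠G = 62.13° − 179.91° = -117.78°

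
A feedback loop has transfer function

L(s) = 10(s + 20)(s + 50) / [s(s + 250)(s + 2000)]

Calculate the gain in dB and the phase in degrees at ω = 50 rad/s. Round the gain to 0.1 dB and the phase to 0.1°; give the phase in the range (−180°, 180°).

-56.5 dB, 10.5°

At s = jω = j50:
zero (s+20): 20 + j50 → |·| = √(20²+50²) = √2900 ≈ 53.852, ∠ = arctan(50/20) ≈ 68.20°
zero (s+50): 50 + j50 → |·| = √(50²+50²) = √5000 ≈ 70.711, ∠ = arctan(50/50) ≈ 45.00°
pole (s+250): 250 + j50 → |·| = √(250²+50²) = √65000 ≈ 254.95, ∠ = arctan(50/250) ≈ 11.31°
pole (s+2000): 2000 + j50 → |·| = √(2000²+50²) = √4002500 ≈ 2000.6, ∠ = arctan(50/2000) ≈ 1.43°
pole at origin: |s| = 50, ∠ = 90.00° (in denominator)
|L| = 10 · 3807.9 / 2.5503e+07 ≈ 0.0014931
Gain = 20 log₁₀(0.0014931) ≈ -56.52 dB
∠L = 113.20° − 102.74° = 10.46°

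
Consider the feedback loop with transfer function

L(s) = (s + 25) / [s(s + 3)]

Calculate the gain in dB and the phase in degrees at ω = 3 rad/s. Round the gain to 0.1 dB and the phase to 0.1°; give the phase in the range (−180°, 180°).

5.9 dB, -128.2°

At s = jω = j3:
zero (s+25): 25 + j3 → |·| = √(25²+3²) = √634 ≈ 25.179, ∠ = arctan(3/25) ≈ 6.84°
pole (s+3): 3 + j3 → |·| = √(3²+3²) = √18 ≈ 4.2426, ∠ = arctan(3/3) ≈ 45.00°
pole at origin: |s| = 3, ∠ = 90.00° (in denominator)
|L| = 1 · 25.179 / 12.728 ≈ 1.9782
Gain = 20 log₁₀(1.9782) ≈ 5.93 dB
∠L = 6.84° − 135.00° = -128.16°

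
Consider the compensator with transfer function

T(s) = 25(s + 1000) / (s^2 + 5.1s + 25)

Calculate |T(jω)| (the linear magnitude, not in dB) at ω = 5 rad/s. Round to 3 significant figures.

At s = jω = j5:
zero (s+1000): 1000 + j5 → |·| = √(1000²+5²) = √1000025 ≈ 1000, ∠ = arctan(5/1000) ≈ 0.29°
quadratic: (j5)² + 5.1·j5 + 25 = 0 + j25.5 → |·| ≈ 25.5, ∠ ≈ 90.00°
|T| = 25 · 1000 / 25.5 ≈ 980.39

980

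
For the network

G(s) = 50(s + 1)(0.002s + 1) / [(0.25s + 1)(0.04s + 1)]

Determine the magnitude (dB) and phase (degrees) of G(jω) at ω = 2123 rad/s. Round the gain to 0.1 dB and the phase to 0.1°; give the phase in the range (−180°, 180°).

At ω = 2123 rad/s:
zero (1 + j2123·1) = 1 + j2123 → |·| ≈ 2123, ∠ ≈ 89.97°
zero (1 + j2123·0.002) = 1 + j4.246 → |·| ≈ 4.3622, ∠ ≈ 76.75°
pole (1 + j2123·0.25) = 1 + j530.75 → |·| ≈ 530.75, ∠ ≈ 89.89°
pole (1 + j2123·0.04) = 1 + j84.92 → |·| ≈ 84.926, ∠ ≈ 89.33°
|G| = 50 · 2123 · 4.3622 / (530.75 · 84.926) ≈ 10.273
Gain = 20 log₁₀(10.273) ≈ 20.23 dB
∠G = (89.97° + 76.75°) − (89.89° + 89.33°) = -12.50°

20.2 dB, -12.5°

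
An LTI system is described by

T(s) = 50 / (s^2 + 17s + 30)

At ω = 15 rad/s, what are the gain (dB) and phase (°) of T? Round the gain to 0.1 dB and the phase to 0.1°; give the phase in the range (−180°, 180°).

-16.2 dB, -127.4°

Substitute s = j15:
Numerator: 50 = 50 + j0
Denominator: (j15)^2 + 17(j15) + 30 = -195 + j255
|N| = √(50² + 0²) ≈ 50, ∠N ≈ 0.00°
|D| = √(195² + 255²) ≈ 321.01, ∠D ≈ 127.41°
|T| = 50 / 321.01 ≈ 0.15576
Gain = 20 log₁₀(0.15576) ≈ -16.15 dB
∠T = 0.00° − 127.41° = -127.41°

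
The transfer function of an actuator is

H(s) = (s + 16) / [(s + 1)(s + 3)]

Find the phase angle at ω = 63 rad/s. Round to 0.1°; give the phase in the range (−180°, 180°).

At s = jω = j63:
zero (s+16): 16 + j63 → |·| = √(16²+63²) = √4225 ≈ 65, ∠ = arctan(63/16) ≈ 75.75°
pole (s+1): 1 + j63 → |·| = √(1²+63²) = √3970 ≈ 63.008, ∠ = arctan(63/1) ≈ 89.09°
pole (s+3): 3 + j63 → |·| = √(3²+63²) = √3978 ≈ 63.071, ∠ = arctan(63/3) ≈ 87.27°
∠H = 75.75° − 176.36° = -100.61°

-100.6°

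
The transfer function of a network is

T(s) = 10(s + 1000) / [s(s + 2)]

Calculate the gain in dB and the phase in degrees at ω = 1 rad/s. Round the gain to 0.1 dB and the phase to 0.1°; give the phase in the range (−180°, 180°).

At s = jω = j1:
zero (s+1000): 1000 + j1 → |·| = √(1000²+1²) = √1000001 ≈ 1000, ∠ = arctan(1/1000) ≈ 0.06°
pole (s+2): 2 + j1 → |·| = √(2²+1²) = √5 ≈ 2.2361, ∠ = arctan(1/2) ≈ 26.57°
pole at origin: |s| = 1, ∠ = 90.00° (in denominator)
|T| = 10 · 1000 / 2.2361 ≈ 4472.1
Gain = 20 log₁₀(4472.1) ≈ 73.01 dB
∠T = 0.06° − 116.57° = -116.51°

73.0 dB, -116.5°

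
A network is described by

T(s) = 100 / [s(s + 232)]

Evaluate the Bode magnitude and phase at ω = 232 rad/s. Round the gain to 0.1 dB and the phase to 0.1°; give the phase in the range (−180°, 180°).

At s = jω = j232:
pole (s+232): 232 + j232 → |·| = √(232²+232²) = √107648 ≈ 328.1, ∠ = arctan(232/232) ≈ 45.00°
pole at origin: |s| = 232, ∠ = 90.00° (in denominator)
|T| = 100 / 76119 ≈ 0.0013137
Gain = 20 log₁₀(0.0013137) ≈ -57.63 dB
∠T = 0.00° − 135.00° = -135.00°

-57.6 dB, -135.0°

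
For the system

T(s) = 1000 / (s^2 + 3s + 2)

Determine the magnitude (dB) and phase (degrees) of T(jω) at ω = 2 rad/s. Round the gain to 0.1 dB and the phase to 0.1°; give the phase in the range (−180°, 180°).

44.0 dB, -108.4°

Substitute s = j2:
Numerator: 1000 = 1000 + j0
Denominator: (j2)^2 + 3(j2) + 2 = -2 + j6
|N| = √(1000² + 0²) ≈ 1000, ∠N ≈ 0.00°
|D| = √(2² + 6²) ≈ 6.3246, ∠D ≈ 108.43°
|T| = 1000 / 6.3246 ≈ 158.11
Gain = 20 log₁₀(158.11) ≈ 43.98 dB
∠T = 0.00° − 108.43° = -108.43°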